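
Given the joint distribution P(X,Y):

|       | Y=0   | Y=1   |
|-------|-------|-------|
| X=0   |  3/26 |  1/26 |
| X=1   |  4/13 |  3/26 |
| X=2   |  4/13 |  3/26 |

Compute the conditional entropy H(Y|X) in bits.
0.8401 bits

H(Y|X) = H(X,Y) - H(X)

H(X,Y) = -Σ_{x,y} P(x,y) log₂ P(x,y). Per-cell terms -P(x,y)·log₂P(x,y):
  X=0: 0.3594781, 0.1807861
  X=1: 0.5232122, 0.3594781
  X=2: 0.5232122, 0.3594781
Sum of the 6 terms: H(X,Y) = 2.305645 bits

Marginal of X (row sums):
  P(X=0) = 3/26 + 1/26 = 2/13
  P(X=1) = 4/13 + 3/26 = 11/26
  P(X=2) = 4/13 + 3/26 = 11/26
H(X) = -[(2/13)·log₂(2/13) + (11/26)·log₂(11/26) + (11/26)·log₂(11/26)]
  = 0.4154523 + 0.5250419 + 0.5250419 = 1.465536 bits

H(Y|X) = H(X,Y) - H(X) = 2.305645 - 1.465536 = 0.8401 bits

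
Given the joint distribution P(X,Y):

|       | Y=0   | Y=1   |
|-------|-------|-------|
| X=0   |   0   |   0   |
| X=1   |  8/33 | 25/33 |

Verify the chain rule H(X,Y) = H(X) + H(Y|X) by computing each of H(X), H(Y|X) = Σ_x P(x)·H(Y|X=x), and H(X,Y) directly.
H(X) = 0.0000 bits, H(Y|X) = 0.7990 bits, H(X,Y) = 0.7990 bits

Marginal of X (row sums):
  P(X=0) = 0 + 0 = 0
  P(X=1) = 8/33 + 25/33 = 1
H(X) = -[1·log₂(1)]   (outcomes with P = 0 contribute 0)
  = 0.0000 bits

H(Y|X) = Σ_x P(x)·H(Y|X=x):
  X=0: P(X=0) = 0 → contributes 0
  X=1: P(X=1) = 1, P(Y|X=1) = (8/33, 25/33) → H(Y|X=1) = 0.7990
H(Y|X) = 1·0.7990 = 0.7990 bits

H(X,Y) = -Σ_{x,y} P(x,y) log₂ P(x,y). Per-cell terms -P(x,y)·log₂P(x,y):
  X=0: 0.0000, 0.0000
  X=1: 0.4956, 0.3034
  (cells with P = 0 contribute 0)
Sum of the 4 terms: H(X,Y) = 0.7990 bits

Chain rule check:
  H(X) + H(Y|X) = 0.0000 + 0.7990 = 0.7990 bits
  H(X,Y) = 0.7990 bits
✓ Chain rule verified.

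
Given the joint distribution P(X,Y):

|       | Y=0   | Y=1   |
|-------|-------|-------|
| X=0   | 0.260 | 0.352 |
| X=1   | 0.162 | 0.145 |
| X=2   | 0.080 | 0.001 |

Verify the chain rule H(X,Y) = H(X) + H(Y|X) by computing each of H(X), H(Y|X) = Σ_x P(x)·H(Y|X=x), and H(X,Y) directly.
H(X) = 1.2503 bits, H(Y|X) = 0.9161 bits, H(X,Y) = 2.1664 bits

Marginal of X (row sums):
  P(X=0) = 0.260 + 0.352 = 0.612
  P(X=1) = 0.162 + 0.145 = 0.307
  P(X=2) = 0.080 + 0.001 = 0.081
H(X) = -[0.612·log₂(0.612) + 0.307·log₂(0.307) + 0.081·log₂(0.081)]
  = 0.43354 + 0.52303 + 0.29370 = 1.2503 bits

H(Y|X) = Σ_x P(x)·H(Y|X=x):
  X=0: P(X=0) = 0.612, P(Y|X=0) = (65/153, 88/153) → H(Y|X=0) = 0.98364
  X=1: P(X=1) = 0.307, P(Y|X=1) = (162/307, 145/307) → H(Y|X=1) = 0.99779
  X=2: P(X=2) = 0.081, P(Y|X=2) = (80/81, 1/81) → H(Y|X=2) = 0.09597
H(Y|X) = 0.612·0.98364 + 0.307·0.99779 + 0.081·0.09597 = 0.9161 bits

H(X,Y) = -Σ_{x,y} P(x,y) log₂ P(x,y). Per-cell terms -P(x,y)·log₂P(x,y):
  X=0: 0.50529, 0.53024
  X=1: 0.42540, 0.40395
  X=2: 0.29151, 0.00997
Sum of the 6 terms: H(X,Y) = 2.1664 bits

Chain rule check:
  H(X) + H(Y|X) = 1.2503 + 0.9161 = 2.1664 bits
  H(X,Y) = 2.1664 bits
✓ Chain rule verified.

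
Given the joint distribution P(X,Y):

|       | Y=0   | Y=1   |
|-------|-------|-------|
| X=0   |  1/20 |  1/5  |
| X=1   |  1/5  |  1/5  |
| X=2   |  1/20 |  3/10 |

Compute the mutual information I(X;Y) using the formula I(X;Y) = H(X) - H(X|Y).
0.0937 bits

I(X;Y) = H(X) - H(X|Y)

Marginal of X (row sums):
  P(X=0) = 1/20 + 1/5 = 1/4
  P(X=1) = 1/5 + 1/5 = 2/5
  P(X=2) = 1/20 + 3/10 = 7/20
H(X) = -[(1/4)·log₂(1/4) + (2/5)·log₂(2/5) + (7/20)·log₂(7/20)]
  = 0.50000 + 0.52877 + 0.53010 = 1.55887 bits

Marginal of Y (column sums):
  P(Y=0) = 1/20 + 1/5 + 1/20 = 3/10
  P(Y=1) = 1/5 + 1/5 + 3/10 = 7/10
H(X|Y) = Σ_y P(y)·H(X|Y=y):
  Y=0: P(Y=0) = 3/10, P(X|Y=0) = (1/6, 2/3, 1/6) → H(X|Y=0) = 1.25163
  Y=1: P(Y=1) = 7/10, P(X|Y=1) = (2/7, 2/7, 3/7) → H(X|Y=1) = 1.55666
H(X|Y) = (3/10)·1.25163 + (7/10)·1.55666 = 1.46515 bits

I(X;Y) = H(X) - H(X|Y) = 1.55887 - 1.46515 = 0.0937 bits

Cross-check via I(X;Y) = H(X) + H(Y) - H(X,Y): computing H(Y) from the column sums and H(X,Y) from the 6 cells in the same way gives H(Y) = 0.88129 bits and H(X,Y) = 2.34644 bits, so
I(X;Y) = 1.55887 + 0.88129 - 2.34644 = 0.0937 bits ✓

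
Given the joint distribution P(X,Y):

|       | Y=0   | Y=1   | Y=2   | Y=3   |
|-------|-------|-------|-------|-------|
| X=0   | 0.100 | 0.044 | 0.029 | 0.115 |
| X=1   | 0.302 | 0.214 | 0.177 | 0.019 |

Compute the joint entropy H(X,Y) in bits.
2.5859 bits

H(X,Y) = -Σ_{x,y} P(x,y) log₂ P(x,y). Per-cell terms -P(x,y)·log₂P(x,y):
  X=0: 0.3322, 0.1983, 0.1481, 0.3588
  X=1: 0.5217, 0.4760, 0.4422, 0.1086
Sum of the 8 terms: H(X,Y) = 2.5859 bits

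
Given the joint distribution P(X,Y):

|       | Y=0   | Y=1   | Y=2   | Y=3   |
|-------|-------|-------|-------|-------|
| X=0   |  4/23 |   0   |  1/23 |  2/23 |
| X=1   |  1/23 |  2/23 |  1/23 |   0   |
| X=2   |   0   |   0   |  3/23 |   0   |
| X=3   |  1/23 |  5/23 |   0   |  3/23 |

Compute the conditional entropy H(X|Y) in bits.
1.0983 bits

H(X|Y) = H(X,Y) - H(Y)

H(X,Y) = -Σ_{x,y} P(x,y) log₂ P(x,y). Per-cell terms -P(x,y)·log₂P(x,y):
  X=0: 0.43888, 0.00000, 0.19668, 0.30640
  X=1: 0.19668, 0.30640, 0.19668, 0.00000
  X=2: 0.00000, 0.00000, 0.38330, 0.00000
  X=3: 0.19668, 0.47862, 0.00000, 0.38330
  (cells with P = 0 contribute 0)
Sum of the 16 terms: H(X,Y) = 3.0836 bits

Marginal of Y (column sums):
  P(Y=0) = 4/23 + 1/23 + 0 + 1/23 = 6/23
  P(Y=1) = 0 + 2/23 + 0 + 5/23 = 7/23
  P(Y=2) = 1/23 + 1/23 + 3/23 + 0 = 5/23
  P(Y=3) = 2/23 + 0 + 0 + 3/23 = 5/23
H(Y) = -[(6/23)·log₂(6/23) + (7/23)·log₂(7/23) + (5/23)·log₂(5/23) + (5/23)·log₂(5/23)]
  = 0.50572 + 0.52232 + 0.47862 + 0.47862 = 1.9853 bits

H(X|Y) = H(X,Y) - H(Y) = 3.0836 - 1.9853 = 1.0983 bits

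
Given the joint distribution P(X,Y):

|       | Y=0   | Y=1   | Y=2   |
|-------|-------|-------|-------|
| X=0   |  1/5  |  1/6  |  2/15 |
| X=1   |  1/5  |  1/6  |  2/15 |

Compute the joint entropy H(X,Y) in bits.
2.5656 bits

H(X,Y) = -Σ_{x,y} P(x,y) log₂ P(x,y). Per-cell terms -P(x,y)·log₂P(x,y):
  X=0: 0.4644, 0.4308, 0.3876
  X=1: 0.4644, 0.4308, 0.3876
Sum of the 6 terms: H(X,Y) = 2.5656 bits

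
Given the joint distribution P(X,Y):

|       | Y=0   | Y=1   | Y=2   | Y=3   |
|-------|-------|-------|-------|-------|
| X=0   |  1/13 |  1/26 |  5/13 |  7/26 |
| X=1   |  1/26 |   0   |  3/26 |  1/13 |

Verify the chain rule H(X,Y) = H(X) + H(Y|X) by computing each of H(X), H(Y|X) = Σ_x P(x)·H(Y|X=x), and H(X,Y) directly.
H(X) = 0.7793 bits, H(Y|X) = 1.5509 bits, H(X,Y) = 2.3302 bits

Marginal of X (row sums):
  P(X=0) = 1/13 + 1/26 + 5/13 + 7/26 = 10/13
  P(X=1) = 1/26 + 0 + 3/26 + 1/13 = 3/13
H(X) = -[(10/13)·log₂(10/13) + (3/13)·log₂(3/13)]
  = 0.2911628 + 0.4881871 = 0.7793 bits

H(Y|X) = Σ_x P(x)·H(Y|X=x):
  X=0: P(X=0) = 10/13, P(Y|X=0) = (1/10, 1/20, 1/2, 7/20) → H(Y|X=0) = 1.5783898
  X=1: P(X=1) = 3/13, P(Y|X=1) = (1/6, 0, 1/2, 1/3) → H(Y|X=1) = 1.4591479
H(Y|X) = (10/13)·1.5783898 + (3/13)·1.4591479 = 1.5509 bits

H(X,Y) = -Σ_{x,y} P(x,y) log₂ P(x,y). Per-cell terms -P(x,y)·log₂P(x,y):
  X=0: 0.2846492, 0.1807861, 0.5301968, 0.5096767
  X=1: 0.1807861, 0.0000000, 0.3594781, 0.2846492
  (cells with P = 0 contribute 0)
Sum of the 8 terms: H(X,Y) = 2.3302 bits

Chain rule check:
  H(X) + H(Y|X) = 0.7793 + 1.5509 = 2.3302 bits
  H(X,Y) = 2.3302 bits
✓ Chain rule verified.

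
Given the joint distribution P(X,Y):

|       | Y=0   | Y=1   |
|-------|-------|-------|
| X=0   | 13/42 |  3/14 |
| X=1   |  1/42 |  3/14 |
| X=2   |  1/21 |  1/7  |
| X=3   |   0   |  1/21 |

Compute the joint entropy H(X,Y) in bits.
2.4239 bits

H(X,Y) = -Σ_{x,y} P(x,y) log₂ P(x,y). Per-cell terms -P(x,y)·log₂P(x,y):
  X=0: 0.52368, 0.47623
  X=1: 0.12839, 0.47623
  X=2: 0.20916, 0.40105
  X=3: 0.00000, 0.20916
  (cells with P = 0 contribute 0)
Sum of the 8 terms: H(X,Y) = 2.4239 bits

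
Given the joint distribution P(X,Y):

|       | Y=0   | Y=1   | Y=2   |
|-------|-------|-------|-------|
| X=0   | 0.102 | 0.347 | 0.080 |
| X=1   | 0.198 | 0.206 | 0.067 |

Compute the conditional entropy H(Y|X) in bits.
1.3532 bits

H(Y|X) = H(X,Y) - H(X)

H(X,Y) = -Σ_{x,y} P(x,y) log₂ P(x,y). Per-cell terms -P(x,y)·log₂P(x,y):
  X=0: 0.33592261, 0.52986637, 0.29150850
  X=1: 0.46261268, 0.46953245, 0.26127957
Sum of the 6 terms: H(X,Y) = 2.3507222 bits

Marginal of X (row sums):
  P(X=0) = 0.102 + 0.347 + 0.080 = 0.529
  P(X=1) = 0.198 + 0.206 + 0.067 = 0.471
H(X) = -[0.529·log₂(0.529) + 0.471·log₂(0.471)]
  = 0.48597134 + 0.51160069 = 0.9975720 bits

H(Y|X) = H(X,Y) - H(X) = 2.3507222 - 0.9975720 = 1.3532 bits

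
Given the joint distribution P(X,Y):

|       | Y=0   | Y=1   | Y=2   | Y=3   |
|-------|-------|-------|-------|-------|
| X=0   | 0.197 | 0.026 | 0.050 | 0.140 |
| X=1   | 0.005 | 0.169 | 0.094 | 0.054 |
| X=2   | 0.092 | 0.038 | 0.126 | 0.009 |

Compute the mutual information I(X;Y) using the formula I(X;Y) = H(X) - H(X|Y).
0.3817 bits

I(X;Y) = H(X) - H(X|Y)

Marginal of X (row sums):
  P(X=0) = 0.197 + 0.026 + 0.050 + 0.140 = 0.413
  P(X=1) = 0.005 + 0.169 + 0.094 + 0.054 = 0.322
  P(X=2) = 0.092 + 0.038 + 0.126 + 0.009 = 0.265
H(X) = -[0.413·log₂(0.413) + 0.322·log₂(0.322) + 0.265·log₂(0.265)]
  = 0.52690 + 0.52643 + 0.50772 = 1.56105 bits

Marginal of Y (column sums):
  P(Y=0) = 0.197 + 0.005 + 0.092 = 0.294
  P(Y=1) = 0.026 + 0.169 + 0.038 = 0.233
  P(Y=2) = 0.050 + 0.094 + 0.126 = 0.270
  P(Y=3) = 0.140 + 0.054 + 0.009 = 0.203
H(X|Y) = Σ_y P(y)·H(X|Y=y):
  Y=0: P(Y=0) = 0.294, P(X|Y=0) = (197/294, 5/294, 46/147) → H(X|Y=0) = 1.01150
  Y=1: P(Y=1) = 0.233, P(X|Y=1) = (26/233, 169/233, 38/233) → H(X|Y=1) = 1.11577
  Y=2: P(Y=2) = 0.270, P(X|Y=2) = (5/27, 47/135, 7/15) → H(X|Y=2) = 1.49363
  Y=3: P(Y=3) = 0.203, P(X|Y=3) = (20/29, 54/203, 9/203) → H(X|Y=3) = 1.07719
H(X|Y) = 0.294·1.01150 + 0.233·1.11577 + 0.270·1.49363 + 0.203·1.07719 = 1.17931 bits

I(X;Y) = H(X) - H(X|Y) = 1.56105 - 1.17931 = 0.3817 bits

Cross-check via I(X;Y) = H(X) + H(Y) - H(X,Y): computing H(Y) from the column sums and H(X,Y) from the 12 cells in the same way gives H(Y) = 1.98592 bits and H(X,Y) = 3.16523 bits, so
I(X;Y) = 1.56105 + 1.98592 - 3.16523 = 0.3817 bits ✓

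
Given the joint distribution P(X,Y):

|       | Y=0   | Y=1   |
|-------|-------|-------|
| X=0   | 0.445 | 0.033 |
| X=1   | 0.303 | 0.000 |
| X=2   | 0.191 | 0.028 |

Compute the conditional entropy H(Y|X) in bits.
0.2940 bits

H(Y|X) = H(X,Y) - H(X)

H(X,Y) = -Σ_{x,y} P(x,y) log₂ P(x,y). Per-cell terms -P(x,y)·log₂P(x,y):
  X=0: 0.5198, 0.1624
  X=1: 0.5220, 0.0000
  X=2: 0.4562, 0.1444
  (cells with P = 0 contribute 0)
Sum of the 6 terms: H(X,Y) = 1.8048 bits

Marginal of X (row sums):
  P(X=0) = 0.445 + 0.033 = 0.478
  P(X=1) = 0.303 + 0.000 = 0.303
  P(X=2) = 0.191 + 0.028 = 0.219
H(X) = -[0.478·log₂(0.478) + 0.303·log₂(0.303) + 0.219·log₂(0.219)]
  = 0.5090 + 0.5220 + 0.4798 = 1.5108 bits

H(Y|X) = H(X,Y) - H(X) = 1.8048 - 1.5108 = 0.2940 bits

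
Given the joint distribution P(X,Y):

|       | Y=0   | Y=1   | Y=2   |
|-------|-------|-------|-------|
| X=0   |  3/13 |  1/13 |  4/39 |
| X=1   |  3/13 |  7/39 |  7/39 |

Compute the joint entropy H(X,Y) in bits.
2.4875 bits

H(X,Y) = -Σ_{x,y} P(x,y) log₂ P(x,y). Per-cell terms -P(x,y)·log₂P(x,y):
  X=0: 0.488187, 0.284649, 0.336964
  X=1: 0.488187, 0.444778, 0.444778
Sum of the 6 terms: H(X,Y) = 2.4875 bits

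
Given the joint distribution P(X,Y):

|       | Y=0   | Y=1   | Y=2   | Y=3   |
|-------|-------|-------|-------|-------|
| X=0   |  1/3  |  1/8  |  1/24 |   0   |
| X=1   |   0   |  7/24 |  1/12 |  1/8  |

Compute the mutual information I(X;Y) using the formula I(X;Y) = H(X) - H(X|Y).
0.5180 bits

I(X;Y) = H(X) - H(X|Y)

Marginal of X (row sums):
  P(X=0) = 1/3 + 1/8 + 1/24 + 0 = 1/2
  P(X=1) = 0 + 7/24 + 1/12 + 1/8 = 1/2
H(X) = -[(1/2)·log₂(1/2) + (1/2)·log₂(1/2)]
  = 0.5000 + 0.5000 = 1.0000 bits

Marginal of Y (column sums):
  P(Y=0) = 1/3 + 0 = 1/3
  P(Y=1) = 1/8 + 7/24 = 5/12
  P(Y=2) = 1/24 + 1/12 = 1/8
  P(Y=3) = 0 + 1/8 = 1/8
H(X|Y) = Σ_y P(y)·H(X|Y=y):
  Y=0: P(Y=0) = 1/3, P(X|Y=0) = (1, 0) → H(X|Y=0) = 0.0000
  Y=1: P(Y=1) = 5/12, P(X|Y=1) = (3/10, 7/10) → H(X|Y=1) = 0.8813
  Y=2: P(Y=2) = 1/8, P(X|Y=2) = (1/3, 2/3) → H(X|Y=2) = 0.9183
  Y=3: P(Y=3) = 1/8, P(X|Y=3) = (0, 1) → H(X|Y=3) = 0.0000
H(X|Y) = (1/3)·0.0000 + (5/12)·0.8813 + (1/8)·0.9183 + (1/8)·0.0000 = 0.4820 bits

I(X;Y) = H(X) - H(X|Y) = 1.0000 - 0.4820 = 0.5180 bits

Cross-check via I(X;Y) = H(X) + H(Y) - H(X,Y): computing H(Y) from the column sums and H(X,Y) from the 8 cells in the same way gives H(Y) = 1.8046 bits and H(X,Y) = 2.2866 bits, so
I(X;Y) = 1.0000 + 1.8046 - 2.2866 = 0.5180 bits ✓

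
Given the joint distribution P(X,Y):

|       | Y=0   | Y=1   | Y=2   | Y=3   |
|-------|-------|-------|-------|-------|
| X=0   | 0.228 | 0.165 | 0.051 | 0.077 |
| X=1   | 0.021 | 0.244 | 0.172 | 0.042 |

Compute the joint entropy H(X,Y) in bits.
2.6615 bits

H(X,Y) = -Σ_{x,y} P(x,y) log₂ P(x,y). Per-cell terms -P(x,y)·log₂P(x,y):
  X=0: 0.4863, 0.4289, 0.2190, 0.2848
  X=1: 0.1170, 0.4966, 0.4368, 0.1921
Sum of the 8 terms: H(X,Y) = 2.6615 bits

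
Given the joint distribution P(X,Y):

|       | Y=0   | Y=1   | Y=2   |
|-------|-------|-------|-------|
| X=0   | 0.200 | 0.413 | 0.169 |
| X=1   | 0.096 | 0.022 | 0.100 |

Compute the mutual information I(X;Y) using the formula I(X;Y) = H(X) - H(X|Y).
0.1057 bits

I(X;Y) = H(X) - H(X|Y)

Marginal of X (row sums):
  P(X=0) = 0.200 + 0.413 + 0.169 = 0.782
  P(X=1) = 0.096 + 0.022 + 0.100 = 0.218
H(X) = -[0.782·log₂(0.782) + 0.218·log₂(0.218)]
  = 0.2774 + 0.4791 = 0.7565 bits

Marginal of Y (column sums):
  P(Y=0) = 0.200 + 0.096 = 0.296
  P(Y=1) = 0.413 + 0.022 = 0.435
  P(Y=2) = 0.169 + 0.100 = 0.269
H(X|Y) = Σ_y P(y)·H(X|Y=y):
  Y=0: P(Y=0) = 0.296, P(X|Y=0) = (25/37, 12/37) → H(X|Y=0) = 0.9090
  Y=1: P(Y=1) = 0.435, P(X|Y=1) = (413/435, 22/435) → H(X|Y=1) = 0.2888
  Y=2: P(Y=2) = 0.269, P(X|Y=2) = (169/269, 100/269) → H(X|Y=2) = 0.9520
H(X|Y) = 0.296·0.9090 + 0.435·0.2888 + 0.269·0.9520 = 0.6508 bits

I(X;Y) = H(X) - H(X|Y) = 0.7565 - 0.6508 = 0.1057 bits

Cross-check via I(X;Y) = H(X) + H(Y) - H(X,Y): computing H(Y) from the column sums and H(X,Y) from the 6 cells in the same way gives H(Y) = 1.5518 bits and H(X,Y) = 2.2026 bits, so
I(X;Y) = 0.7565 + 1.5518 - 2.2026 = 0.1057 bits ✓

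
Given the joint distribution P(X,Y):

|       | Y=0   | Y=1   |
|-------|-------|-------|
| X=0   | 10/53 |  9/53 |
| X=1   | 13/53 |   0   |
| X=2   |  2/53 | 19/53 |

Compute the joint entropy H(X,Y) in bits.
2.0946 bits

H(X,Y) = -Σ_{x,y} P(x,y) log₂ P(x,y). Per-cell terms -P(x,y)·log₂P(x,y):
  X=0: 0.45396, 0.43438
  X=1: 0.49731, 0.00000
  X=2: 0.17841, 0.53056
  (cells with P = 0 contribute 0)
Sum of the 6 terms: H(X,Y) = 2.0946 bits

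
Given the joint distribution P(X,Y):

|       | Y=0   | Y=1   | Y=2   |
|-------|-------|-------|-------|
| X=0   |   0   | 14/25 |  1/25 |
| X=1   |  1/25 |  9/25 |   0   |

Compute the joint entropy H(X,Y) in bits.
1.3706 bits

H(X,Y) = -Σ_{x,y} P(x,y) log₂ P(x,y). Per-cell terms -P(x,y)·log₂P(x,y):
  X=0: 0.0000, 0.4684, 0.1858
  X=1: 0.1858, 0.5306, 0.0000
  (cells with P = 0 contribute 0)
Sum of the 6 terms: H(X,Y) = 1.3706 bits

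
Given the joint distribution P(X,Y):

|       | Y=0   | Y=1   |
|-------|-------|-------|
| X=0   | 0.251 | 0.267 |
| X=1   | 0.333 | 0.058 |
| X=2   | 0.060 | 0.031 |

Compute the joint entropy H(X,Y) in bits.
2.1746 bits

H(X,Y) = -Σ_{x,y} P(x,y) log₂ P(x,y). Per-cell terms -P(x,y)·log₂P(x,y):
  X=0: 0.50055, 0.50866
  X=1: 0.52827, 0.23825
  X=2: 0.24353, 0.15536
Sum of the 6 terms: H(X,Y) = 2.1746 bits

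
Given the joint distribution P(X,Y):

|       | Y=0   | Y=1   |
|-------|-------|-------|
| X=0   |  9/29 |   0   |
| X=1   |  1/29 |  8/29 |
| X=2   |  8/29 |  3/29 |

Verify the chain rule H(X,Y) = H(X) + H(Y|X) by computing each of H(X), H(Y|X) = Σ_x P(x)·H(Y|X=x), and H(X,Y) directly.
H(X) = 1.5782 bits, H(Y|X) = 0.4768 bits, H(X,Y) = 2.0551 bits

Marginal of X (row sums):
  P(X=0) = 9/29 + 0 = 9/29
  P(X=1) = 1/29 + 8/29 = 9/29
  P(X=2) = 8/29 + 3/29 = 11/29
H(X) = -[(9/29)·log₂(9/29) + (9/29)·log₂(9/29) + (11/29)·log₂(11/29)]
  = 0.52388 + 0.52388 + 0.53048 = 1.5782 bits

H(Y|X) = Σ_x P(x)·H(Y|X=x):
  X=0: P(X=0) = 9/29, P(Y|X=0) = (1, 0) → H(Y|X=0) = 0.00000
  X=1: P(X=1) = 9/29, P(Y|X=1) = (1/9, 8/9) → H(Y|X=1) = 0.50326
  X=2: P(X=2) = 11/29, P(Y|X=2) = (8/11, 3/11) → H(Y|X=2) = 0.84535
H(Y|X) = (9/29)·0.00000 + (9/29)·0.50326 + (11/29)·0.84535 = 0.4768 bits

H(X,Y) = -Σ_{x,y} P(x,y) log₂ P(x,y). Per-cell terms -P(x,y)·log₂P(x,y):
  X=0: 0.52388, 0.00000
  X=1: 0.16752, 0.51255
  X=2: 0.51255, 0.33859
  (cells with P = 0 contribute 0)
Sum of the 6 terms: H(X,Y) = 2.0551 bits

Chain rule check:
  H(X) + H(Y|X) = 1.5782 + 0.4768 = 2.0550 bits
  H(X,Y) = 2.0551 bits
✓ Chain rule verified (Δ = 0.0001 is 4-dp rounding noise: each of the three values was rounded independently).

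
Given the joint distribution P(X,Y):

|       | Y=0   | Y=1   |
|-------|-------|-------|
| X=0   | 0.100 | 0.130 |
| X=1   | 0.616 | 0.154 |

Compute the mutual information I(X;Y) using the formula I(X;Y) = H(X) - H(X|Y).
0.0778 bits

I(X;Y) = H(X) - H(X|Y)

Marginal of X (row sums):
  P(X=0) = 0.100 + 0.130 = 0.230
  P(X=1) = 0.616 + 0.154 = 0.770
H(X) = -[0.230·log₂(0.230) + 0.770·log₂(0.770)]
  = 0.48767 + 0.29034 = 0.77801 bits

Marginal of Y (column sums):
  P(Y=0) = 0.100 + 0.616 = 0.716
  P(Y=1) = 0.130 + 0.154 = 0.284
H(X|Y) = Σ_y P(y)·H(X|Y=y):
  Y=0: P(Y=0) = 0.716, P(X|Y=0) = (25/179, 154/179) → H(X|Y=0) = 0.58336
  Y=1: P(Y=1) = 0.284, P(X|Y=1) = (65/142, 77/142) → H(X|Y=1) = 0.99484
H(X|Y) = 0.716·0.58336 + 0.284·0.99484 = 0.70022 bits

I(X;Y) = H(X) - H(X|Y) = 0.77801 - 0.70022 = 0.0778 bits

Cross-check via I(X;Y) = H(X) + H(Y) - H(X,Y): computing H(Y) from the column sums and H(X,Y) from the 4 cells in the same way gives H(Y) = 0.86084 bits and H(X,Y) = 1.56107 bits, so
I(X;Y) = 0.77801 + 0.86084 - 1.56107 = 0.0778 bits ✓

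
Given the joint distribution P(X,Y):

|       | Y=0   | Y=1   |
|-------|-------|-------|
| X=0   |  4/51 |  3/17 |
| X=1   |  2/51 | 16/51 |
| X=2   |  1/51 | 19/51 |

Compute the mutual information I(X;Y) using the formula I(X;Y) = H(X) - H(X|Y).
0.0601 bits

I(X;Y) = H(X) - H(X|Y)

Marginal of X (row sums):
  P(X=0) = 4/51 + 3/17 = 13/51
  P(X=1) = 2/51 + 16/51 = 6/17
  P(X=2) = 1/51 + 19/51 = 20/51
H(X) = -[(13/51)·log₂(13/51) + (6/17)·log₂(6/17) + (20/51)·log₂(20/51)]
  = 0.5027 + 0.5303 + 0.5296 = 1.5626 bits

Marginal of Y (column sums):
  P(Y=0) = 4/51 + 2/51 + 1/51 = 7/51
  P(Y=1) = 3/17 + 16/51 + 19/51 = 44/51
H(X|Y) = Σ_y P(y)·H(X|Y=y):
  Y=0: P(Y=0) = 7/51, P(X|Y=0) = (4/7, 2/7, 1/7) → H(X|Y=0) = 1.3788
  Y=1: P(Y=1) = 44/51, P(X|Y=1) = (9/44, 4/11, 19/44) → H(X|Y=1) = 1.5222
H(X|Y) = (7/51)·1.3788 + (44/51)·1.5222 = 1.5025 bits

I(X;Y) = H(X) - H(X|Y) = 1.5626 - 1.5025 = 0.0601 bits

Cross-check via I(X;Y) = H(X) + H(Y) - H(X,Y): computing H(Y) from the column sums and H(X,Y) from the 6 cells in the same way gives H(Y) = 0.5770 bits and H(X,Y) = 2.0795 bits, so
I(X;Y) = 1.5626 + 0.5770 - 2.0795 = 0.0601 bits ✓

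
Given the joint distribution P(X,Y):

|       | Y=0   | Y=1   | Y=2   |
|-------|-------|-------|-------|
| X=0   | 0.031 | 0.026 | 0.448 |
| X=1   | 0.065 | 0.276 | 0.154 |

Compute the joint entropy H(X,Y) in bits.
1.9958 bits

H(X,Y) = -Σ_{x,y} P(x,y) log₂ P(x,y). Per-cell terms -P(x,y)·log₂P(x,y):
  X=0: 0.1554, 0.1369, 0.5190
  X=1: 0.2563, 0.5126, 0.4156
Sum of the 6 terms: H(X,Y) = 1.9958 bits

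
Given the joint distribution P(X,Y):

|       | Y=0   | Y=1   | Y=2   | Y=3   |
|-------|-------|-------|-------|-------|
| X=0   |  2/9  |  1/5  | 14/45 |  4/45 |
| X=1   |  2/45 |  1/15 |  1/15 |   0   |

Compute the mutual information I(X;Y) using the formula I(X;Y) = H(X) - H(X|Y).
0.0315 bits

I(X;Y) = H(X) - H(X|Y)

Marginal of X (row sums):
  P(X=0) = 2/9 + 1/5 + 14/45 + 4/45 = 37/45
  P(X=1) = 2/45 + 1/15 + 1/15 + 0 = 8/45
H(X) = -[(37/45)·log₂(37/45) + (8/45)·log₂(8/45)]
  = 0.2322 + 0.4430 = 0.6752 bits

Marginal of Y (column sums):
  P(Y=0) = 2/9 + 2/45 = 4/15
  P(Y=1) = 1/5 + 1/15 = 4/15
  P(Y=2) = 14/45 + 1/15 = 17/45
  P(Y=3) = 4/45 + 0 = 4/45
H(X|Y) = Σ_y P(y)·H(X|Y=y):
  Y=0: P(Y=0) = 4/15, P(X|Y=0) = (5/6, 1/6) → H(X|Y=0) = 0.6500
  Y=1: P(Y=1) = 4/15, P(X|Y=1) = (3/4, 1/4) → H(X|Y=1) = 0.8113
  Y=2: P(Y=2) = 17/45, P(X|Y=2) = (14/17, 3/17) → H(X|Y=2) = 0.6723
  Y=3: P(Y=3) = 4/45, P(X|Y=3) = (1, 0) → H(X|Y=3) = 0.0000
H(X|Y) = (4/15)·0.6500 + (4/15)·0.8113 + (17/45)·0.6723 + (4/45)·0.0000 = 0.6437 bits

I(X;Y) = H(X) - H(X|Y) = 0.6752 - 0.6437 = 0.0315 bits

Cross-check via I(X;Y) = H(X) + H(Y) - H(X,Y): computing H(Y) from the column sums and H(X,Y) from the 8 cells in the same way gives H(Y) = 1.8579 bits and H(X,Y) = 2.5016 bits, so
I(X;Y) = 0.6752 + 1.8579 - 2.5016 = 0.0315 bits ✓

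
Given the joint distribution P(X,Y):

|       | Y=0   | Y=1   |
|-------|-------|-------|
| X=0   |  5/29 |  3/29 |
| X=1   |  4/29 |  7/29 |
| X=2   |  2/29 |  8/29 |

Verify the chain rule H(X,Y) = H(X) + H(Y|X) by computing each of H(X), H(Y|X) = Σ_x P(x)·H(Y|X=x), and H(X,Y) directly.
H(X) = 1.5727 bits, H(Y|X) = 0.8709 bits, H(X,Y) = 2.4436 bits

Marginal of X (row sums):
  P(X=0) = 5/29 + 3/29 = 8/29
  P(X=1) = 4/29 + 7/29 = 11/29
  P(X=2) = 2/29 + 8/29 = 10/29
H(X) = -[(8/29)·log₂(8/29) + (11/29)·log₂(11/29) + (10/29)·log₂(10/29)]
  = 0.51255 + 0.53048 + 0.52967 = 1.5727 bits

H(Y|X) = Σ_x P(x)·H(Y|X=x):
  X=0: P(X=0) = 8/29, P(Y|X=0) = (5/8, 3/8) → H(Y|X=0) = 0.95443
  X=1: P(X=1) = 11/29, P(Y|X=1) = (4/11, 7/11) → H(Y|X=1) = 0.94566
  X=2: P(X=2) = 10/29, P(Y|X=2) = (1/5, 4/5) → H(Y|X=2) = 0.72193
H(Y|X) = (8/29)·0.95443 + (11/29)·0.94566 + (10/29)·0.72193 = 0.8709 bits

H(X,Y) = -Σ_{x,y} P(x,y) log₂ P(x,y). Per-cell terms -P(x,y)·log₂P(x,y):
  X=0: 0.43725, 0.33859
  X=1: 0.39420, 0.49498
  X=2: 0.26607, 0.51255
Sum of the 6 terms: H(X,Y) = 2.4436 bits

Chain rule check:
  H(X) + H(Y|X) = 1.5727 + 0.8709 = 2.4436 bits
  H(X,Y) = 2.4436 bits
✓ Chain rule verified.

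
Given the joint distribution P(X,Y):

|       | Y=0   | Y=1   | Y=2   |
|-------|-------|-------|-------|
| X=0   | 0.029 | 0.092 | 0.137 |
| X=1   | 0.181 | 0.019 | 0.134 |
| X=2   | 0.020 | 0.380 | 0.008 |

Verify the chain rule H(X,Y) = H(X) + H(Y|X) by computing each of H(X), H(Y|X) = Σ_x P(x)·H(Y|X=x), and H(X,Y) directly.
H(X) = 1.5604 bits, H(Y|X) = 0.9399 bits, H(X,Y) = 2.5003 bits

Marginal of X (row sums):
  P(X=0) = 0.029 + 0.092 + 0.137 = 0.258
  P(X=1) = 0.181 + 0.019 + 0.134 = 0.334
  P(X=2) = 0.020 + 0.380 + 0.008 = 0.408
H(X) = -[0.258·log₂(0.258) + 0.334·log₂(0.334) + 0.408·log₂(0.408)]
  = 0.5043 + 0.5284 + 0.5277 = 1.5604 bits

H(Y|X) = Σ_x P(x)·H(Y|X=x):
  X=0: P(X=0) = 0.258, P(Y|X=0) = (29/258, 46/129, 137/258) → H(Y|X=0) = 1.3698
  X=1: P(X=1) = 0.334, P(Y|X=1) = (181/334, 19/334, 67/167) → H(Y|X=1) = 1.2429
  X=2: P(X=2) = 0.408, P(Y|X=2) = (5/102, 95/102, 1/51) → H(Y|X=2) = 0.4200
H(Y|X) = 0.258·1.3698 + 0.334·1.2429 + 0.408·0.4200 = 0.9399 bits

H(X,Y) = -Σ_{x,y} P(x,y) log₂ P(x,y). Per-cell terms -P(x,y)·log₂P(x,y):
  X=0: 0.1481, 0.3167, 0.3929
  X=1: 0.4463, 0.1086, 0.3886
  X=2: 0.1129, 0.5305, 0.0557
Sum of the 9 terms: H(X,Y) = 2.5003 bits

Chain rule check:
  H(X) + H(Y|X) = 1.5604 + 0.9399 = 2.5003 bits
  H(X,Y) = 2.5003 bits
✓ Chain rule verified.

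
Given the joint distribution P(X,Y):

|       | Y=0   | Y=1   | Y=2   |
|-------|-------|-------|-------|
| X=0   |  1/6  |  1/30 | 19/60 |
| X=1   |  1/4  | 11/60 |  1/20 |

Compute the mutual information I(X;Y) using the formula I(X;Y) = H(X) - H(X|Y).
0.2497 bits

I(X;Y) = H(X) - H(X|Y)

Marginal of X (row sums):
  P(X=0) = 1/6 + 1/30 + 19/60 = 31/60
  P(X=1) = 1/4 + 11/60 + 1/20 = 29/60
H(X) = -[(31/60)·log₂(31/60) + (29/60)·log₂(29/60)]
  = 0.49223 + 0.50697 = 0.99920 bits

Marginal of Y (column sums):
  P(Y=0) = 1/6 + 1/4 = 5/12
  P(Y=1) = 1/30 + 11/60 = 13/60
  P(Y=2) = 19/60 + 1/20 = 11/30
H(X|Y) = Σ_y P(y)·H(X|Y=y):
  Y=0: P(Y=0) = 5/12, P(X|Y=0) = (2/5, 3/5) → H(X|Y=0) = 0.97095
  Y=1: P(Y=1) = 13/60, P(X|Y=1) = (2/13, 11/13) → H(X|Y=1) = 0.61938
  Y=2: P(Y=2) = 11/30, P(X|Y=2) = (19/22, 3/22) → H(X|Y=2) = 0.57464
H(X|Y) = (5/12)·0.97095 + (13/60)·0.61938 + (11/30)·0.57464 = 0.74946 bits

I(X;Y) = H(X) - H(X|Y) = 0.99920 - 0.74946 = 0.2497 bits

Cross-check via I(X;Y) = H(X) + H(Y) - H(X,Y): computing H(Y) from the column sums and H(X,Y) from the 6 cells in the same way gives H(Y) = 1.53506 bits and H(X,Y) = 2.28453 bits, so
I(X;Y) = 0.99920 + 1.53506 - 2.28453 = 0.2497 bits ✓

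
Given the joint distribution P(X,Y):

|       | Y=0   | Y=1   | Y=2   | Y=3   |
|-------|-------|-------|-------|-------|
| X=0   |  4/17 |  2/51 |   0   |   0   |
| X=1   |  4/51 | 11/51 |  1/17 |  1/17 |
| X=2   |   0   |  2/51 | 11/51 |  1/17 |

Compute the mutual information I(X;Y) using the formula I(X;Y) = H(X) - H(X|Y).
0.6613 bits

I(X;Y) = H(X) - H(X|Y)

Marginal of X (row sums):
  P(X=0) = 4/17 + 2/51 + 0 + 0 = 14/51
  P(X=1) = 4/51 + 11/51 + 1/17 + 1/17 = 7/17
  P(X=2) = 0 + 2/51 + 11/51 + 1/17 = 16/51
H(X) = -[(14/51)·log₂(14/51) + (7/17)·log₂(7/17) + (16/51)·log₂(16/51)]
  = 0.5119801 + 0.5271033 + 0.5246825 = 1.563766 bits

Marginal of Y (column sums):
  P(Y=0) = 4/17 + 4/51 + 0 = 16/51
  P(Y=1) = 2/51 + 11/51 + 2/51 = 5/17
  P(Y=2) = 0 + 1/17 + 11/51 = 14/51
  P(Y=3) = 0 + 1/17 + 1/17 = 2/17
H(X|Y) = Σ_y P(y)·H(X|Y=y):
  Y=0: P(Y=0) = 16/51, P(X|Y=0) = (3/4, 1/4, 0) → H(X|Y=0) = 0.8112781
  Y=1: P(Y=1) = 5/17, P(X|Y=1) = (2/15, 11/15, 2/15) → H(X|Y=1) = 1.1033074
  Y=2: P(Y=2) = 14/51, P(X|Y=2) = (0, 3/14, 11/14) → H(X|Y=2) = 0.7495953
  Y=3: P(Y=3) = 2/17, P(X|Y=3) = (0, 1/2, 1/2) → H(X|Y=3) = 1.0000000
H(X|Y) = (16/51)·0.8112781 + (5/17)·1.1033074 + (14/51)·0.7495953 + (2/17)·1.0000000 = 0.902439 bits

I(X;Y) = H(X) - H(X|Y) = 1.563766 - 0.902439 = 0.6613 bits

Cross-check via I(X;Y) = H(X) + H(Y) - H(X,Y): computing H(Y) from the column sums and H(X,Y) from the 12 cells in the same way gives H(Y) = 1.919168 bits and H(X,Y) = 2.821608 bits, so
I(X;Y) = 1.563766 + 1.919168 - 2.821608 = 0.6613 bits ✓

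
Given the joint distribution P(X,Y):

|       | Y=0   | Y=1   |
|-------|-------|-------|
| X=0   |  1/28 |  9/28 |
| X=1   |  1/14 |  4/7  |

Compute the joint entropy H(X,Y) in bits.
1.4313 bits

H(X,Y) = -Σ_{x,y} P(x,y) log₂ P(x,y). Per-cell terms -P(x,y)·log₂P(x,y):
  X=0: 0.1717, 0.5263
  X=1: 0.2720, 0.4613
Sum of the 4 terms: H(X,Y) = 1.4313 bits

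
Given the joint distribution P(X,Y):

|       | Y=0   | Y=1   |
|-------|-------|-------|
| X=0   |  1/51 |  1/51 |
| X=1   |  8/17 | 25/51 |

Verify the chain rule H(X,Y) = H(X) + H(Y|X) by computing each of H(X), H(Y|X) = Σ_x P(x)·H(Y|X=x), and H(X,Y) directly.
H(X) = 0.2387 bits, H(Y|X) = 0.9997 bits, H(X,Y) = 1.2384 bits

Marginal of X (row sums):
  P(X=0) = 1/51 + 1/51 = 2/51
  P(X=1) = 8/17 + 25/51 = 49/51
H(X) = -[(2/51)·log₂(2/51) + (49/51)·log₂(49/51)]
  = 0.18323 + 0.05545 = 0.2387 bits

H(Y|X) = Σ_x P(x)·H(Y|X=x):
  X=0: P(X=0) = 2/51, P(Y|X=0) = (1/2, 1/2) → H(Y|X=0) = 1.00000
  X=1: P(X=1) = 49/51, P(Y|X=1) = (24/49, 25/49) → H(Y|X=1) = 0.99970
H(Y|X) = (2/51)·1.00000 + (49/51)·0.99970 = 0.9997 bits

H(X,Y) = -Σ_{x,y} P(x,y) log₂ P(x,y). Per-cell terms -P(x,y)·log₂P(x,y):
  X=0: 0.11122, 0.11122
  X=1: 0.51175, 0.50420
Sum of the 4 terms: H(X,Y) = 1.2384 bits

Chain rule check:
  H(X) + H(Y|X) = 0.2387 + 0.9997 = 1.2384 bits
  H(X,Y) = 1.2384 bits
✓ Chain rule verified.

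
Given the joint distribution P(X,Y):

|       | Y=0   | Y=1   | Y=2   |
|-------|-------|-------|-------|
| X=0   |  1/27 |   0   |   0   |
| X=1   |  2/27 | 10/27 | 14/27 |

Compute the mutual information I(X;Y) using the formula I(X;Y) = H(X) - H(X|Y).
0.1265 bits

I(X;Y) = H(X) - H(X|Y)

Marginal of X (row sums):
  P(X=0) = 1/27 + 0 + 0 = 1/27
  P(X=1) = 2/27 + 10/27 + 14/27 = 26/27
H(X) = -[(1/27)·log₂(1/27) + (26/27)·log₂(26/27)]
  = 0.1761 + 0.0524 = 0.2285 bits

Marginal of Y (column sums):
  P(Y=0) = 1/27 + 2/27 = 1/9
  P(Y=1) = 0 + 10/27 = 10/27
  P(Y=2) = 0 + 14/27 = 14/27
H(X|Y) = Σ_y P(y)·H(X|Y=y):
  Y=0: P(Y=0) = 1/9, P(X|Y=0) = (1/3, 2/3) → H(X|Y=0) = 0.9183
  Y=1: P(Y=1) = 10/27, P(X|Y=1) = (0, 1) → H(X|Y=1) = 0.0000
  Y=2: P(Y=2) = 14/27, P(X|Y=2) = (0, 1) → H(X|Y=2) = 0.0000
H(X|Y) = (1/9)·0.9183 + (10/27)·0.0000 + (14/27)·0.0000 = 0.1020 bits

I(X;Y) = H(X) - H(X|Y) = 0.2285 - 0.1020 = 0.1265 bits

Cross-check via I(X;Y) = H(X) + H(Y) - H(X,Y): computing H(Y) from the column sums and H(X,Y) from the 6 cells in the same way gives H(Y) = 1.3743 bits and H(X,Y) = 1.4763 bits, so
I(X;Y) = 0.2285 + 1.3743 - 1.4763 = 0.1265 bits ✓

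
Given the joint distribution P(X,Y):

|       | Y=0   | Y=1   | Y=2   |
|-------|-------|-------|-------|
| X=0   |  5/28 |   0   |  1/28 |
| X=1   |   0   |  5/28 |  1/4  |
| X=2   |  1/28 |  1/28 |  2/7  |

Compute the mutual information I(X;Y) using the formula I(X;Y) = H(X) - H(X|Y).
0.5253 bits

I(X;Y) = H(X) - H(X|Y)

Marginal of X (row sums):
  P(X=0) = 5/28 + 0 + 1/28 = 3/14
  P(X=1) = 0 + 5/28 + 1/4 = 3/7
  P(X=2) = 1/28 + 1/28 + 2/7 = 5/14
H(X) = -[(3/14)·log₂(3/14) + (3/7)·log₂(3/7) + (5/14)·log₂(5/14)]
  = 0.4762 + 0.5239 + 0.5305 = 1.5306 bits

Marginal of Y (column sums):
  P(Y=0) = 5/28 + 0 + 1/28 = 3/14
  P(Y=1) = 0 + 5/28 + 1/28 = 3/14
  P(Y=2) = 1/28 + 1/4 + 2/7 = 4/7
H(X|Y) = Σ_y P(y)·H(X|Y=y):
  Y=0: P(Y=0) = 3/14, P(X|Y=0) = (5/6, 0, 1/6) → H(X|Y=0) = 0.6500
  Y=1: P(Y=1) = 3/14, P(X|Y=1) = (0, 5/6, 1/6) → H(X|Y=1) = 0.6500
  Y=2: P(Y=2) = 4/7, P(X|Y=2) = (1/16, 7/16, 1/2) → H(X|Y=2) = 1.2718
H(X|Y) = (3/14)·0.6500 + (3/14)·0.6500 + (4/7)·1.2718 = 1.0053 bits

I(X;Y) = H(X) - H(X|Y) = 1.5306 - 1.0053 = 0.5253 bits

Cross-check via I(X;Y) = H(X) + H(Y) - H(X,Y): computing H(Y) from the column sums and H(X,Y) from the 9 cells in the same way gives H(Y) = 1.4138 bits and H(X,Y) = 2.4191 bits, so
I(X;Y) = 1.5306 + 1.4138 - 2.4191 = 0.5253 bits ✓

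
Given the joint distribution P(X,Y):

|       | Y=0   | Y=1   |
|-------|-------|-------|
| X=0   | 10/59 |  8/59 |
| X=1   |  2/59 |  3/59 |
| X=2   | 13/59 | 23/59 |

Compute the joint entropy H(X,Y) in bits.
2.2196 bits

H(X,Y) = -Σ_{x,y} P(x,y) log₂ P(x,y). Per-cell terms -P(x,y)·log₂P(x,y):
  X=0: 0.43402, 0.39087
  X=1: 0.16551, 0.21853
  X=2: 0.48082, 0.52981
Sum of the 6 terms: H(X,Y) = 2.2196 bits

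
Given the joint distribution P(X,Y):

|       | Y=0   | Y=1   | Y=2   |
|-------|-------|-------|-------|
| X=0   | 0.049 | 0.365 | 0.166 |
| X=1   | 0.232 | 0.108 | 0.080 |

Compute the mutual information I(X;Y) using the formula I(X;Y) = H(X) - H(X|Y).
0.2034 bits

I(X;Y) = H(X) - H(X|Y)

Marginal of X (row sums):
  P(X=0) = 0.049 + 0.365 + 0.166 = 0.580
  P(X=1) = 0.232 + 0.108 + 0.080 = 0.420
H(X) = -[0.580·log₂(0.580) + 0.420·log₂(0.420)]
  = 0.45581 + 0.52565 = 0.9815 bits

Marginal of Y (column sums):
  P(Y=0) = 0.049 + 0.232 = 0.281
  P(Y=1) = 0.365 + 0.108 = 0.473
  P(Y=2) = 0.166 + 0.080 = 0.246
H(X|Y) = Σ_y P(y)·H(X|Y=y):
  Y=0: P(Y=0) = 0.281, P(X|Y=0) = (49/281, 232/281) → H(X|Y=0) = 0.66762
  Y=1: P(Y=1) = 0.473, P(X|Y=1) = (365/473, 108/473) → H(X|Y=1) = 0.77509
  Y=2: P(Y=2) = 0.246, P(X|Y=2) = (83/123, 40/123) → H(X|Y=2) = 0.90995
H(X|Y) = 0.281·0.66762 + 0.473·0.77509 + 0.246·0.90995 = 0.7781 bits

I(X;Y) = H(X) - H(X|Y) = 0.9815 - 0.7781 = 0.2034 bits

Cross-check via I(X;Y) = H(X) + H(Y) - H(X,Y): computing H(Y) from the column sums and H(X,Y) from the 6 cells in the same way gives H(Y) = 1.5232 bits and H(X,Y) = 2.3013 bits, so
I(X;Y) = 0.9815 + 1.5232 - 2.3013 = 0.2034 bits ✓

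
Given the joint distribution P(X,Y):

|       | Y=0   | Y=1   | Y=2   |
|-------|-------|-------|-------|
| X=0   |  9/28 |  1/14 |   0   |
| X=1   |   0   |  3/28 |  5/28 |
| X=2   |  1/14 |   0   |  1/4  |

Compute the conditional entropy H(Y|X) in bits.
0.7871 bits

H(Y|X) = H(X,Y) - H(X)

H(X,Y) = -Σ_{x,y} P(x,y) log₂ P(x,y). Per-cell terms -P(x,y)·log₂P(x,y):
  X=0: 0.52632, 0.27195, 0.00000
  X=1: 0.00000, 0.34526, 0.44383
  X=2: 0.27195, 0.00000, 0.50000
  (cells with P = 0 contribute 0)
Sum of the 9 terms: H(X,Y) = 2.35931 bits

Marginal of X (row sums):
  P(X=0) = 9/28 + 1/14 + 0 = 11/28
  P(X=1) = 0 + 3/28 + 5/28 = 2/7
  P(X=2) = 1/14 + 0 + 1/4 = 9/28
H(X) = -[(11/28)·log₂(11/28) + (2/7)·log₂(2/7) + (9/28)·log₂(9/28)]
  = 0.52954 + 0.51639 + 0.52632 = 1.57225 bits

H(Y|X) = H(X,Y) - H(X) = 2.35931 - 1.57225 = 0.7871 bits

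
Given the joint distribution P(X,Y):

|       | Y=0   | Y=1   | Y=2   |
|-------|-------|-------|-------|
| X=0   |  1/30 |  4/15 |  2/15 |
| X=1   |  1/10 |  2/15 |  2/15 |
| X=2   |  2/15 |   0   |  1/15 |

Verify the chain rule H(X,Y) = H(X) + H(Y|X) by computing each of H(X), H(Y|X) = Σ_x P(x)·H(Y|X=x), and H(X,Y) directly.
H(X) = 1.5179 bits, H(Y|X) = 1.2971 bits, H(X,Y) = 2.8151 bits

Marginal of X (row sums):
  P(X=0) = 1/30 + 4/15 + 2/15 = 13/30
  P(X=1) = 1/10 + 2/15 + 2/15 = 11/30
  P(X=2) = 2/15 + 0 + 1/15 = 1/5
H(X) = -[(13/30)·log₂(13/30) + (11/30)·log₂(11/30) + (1/5)·log₂(1/5)]
  = 0.52280 + 0.53073 + 0.46439 = 1.5179 bits

H(Y|X) = Σ_x P(x)·H(Y|X=x):
  X=0: P(X=0) = 13/30, P(Y|X=0) = (1/13, 8/13, 4/13) → H(Y|X=0) = 1.23890
  X=1: P(X=1) = 11/30, P(Y|X=1) = (3/11, 4/11, 4/11) → H(Y|X=1) = 1.57262
  X=2: P(X=2) = 1/5, P(Y|X=2) = (2/3, 0, 1/3) → H(Y|X=2) = 0.91830
H(Y|X) = (13/30)·1.23890 + (11/30)·1.57262 + (1/5)·0.91830 = 1.2971 bits

H(X,Y) = -Σ_{x,y} P(x,y) log₂ P(x,y). Per-cell terms -P(x,y)·log₂P(x,y):
  X=0: 0.16356, 0.50850, 0.38759
  X=1: 0.33219, 0.38759, 0.38759
  X=2: 0.38759, 0.00000, 0.26046
  (cells with P = 0 contribute 0)
Sum of the 9 terms: H(X,Y) = 2.8151 bits

Chain rule check:
  H(X) + H(Y|X) = 1.5179 + 1.2971 = 2.8150 bits
  H(X,Y) = 2.8151 bits
✓ Chain rule verified (Δ = 0.0001 is 4-dp rounding noise: each of the three values was rounded independently).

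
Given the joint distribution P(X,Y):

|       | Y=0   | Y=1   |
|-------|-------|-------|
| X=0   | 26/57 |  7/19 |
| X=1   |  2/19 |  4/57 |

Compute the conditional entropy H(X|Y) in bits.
0.6691 bits

H(X|Y) = H(X,Y) - H(Y)

H(X,Y) = -Σ_{x,y} P(x,y) log₂ P(x,y). Per-cell terms -P(x,y)·log₂P(x,y):
  X=0: 0.5166, 0.5307
  X=1: 0.3419, 0.2690
Sum of the 4 terms: H(X,Y) = 1.6582 bits

Marginal of Y (column sums):
  P(Y=0) = 26/57 + 2/19 = 32/57
  P(Y=1) = 7/19 + 4/57 = 25/57
H(Y) = -[(32/57)·log₂(32/57) + (25/57)·log₂(25/57)]
  = 0.4676 + 0.5215 = 0.9891 bits

H(X|Y) = H(X,Y) - H(Y) = 1.6582 - 0.9891 = 0.6691 bits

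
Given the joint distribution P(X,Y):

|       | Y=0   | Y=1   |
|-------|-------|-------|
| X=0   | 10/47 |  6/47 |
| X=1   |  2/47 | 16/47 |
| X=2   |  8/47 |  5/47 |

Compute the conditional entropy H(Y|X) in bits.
0.7835 bits

H(Y|X) = H(X,Y) - H(X)

H(X,Y) = -Σ_{x,y} P(x,y) log₂ P(x,y). Per-cell terms -P(x,y)·log₂P(x,y):
  X=0: 0.47503, 0.37910
  X=1: 0.19381, 0.52922
  X=2: 0.43482, 0.34390
Sum of the 6 terms: H(X,Y) = 2.3559 bits

Marginal of X (row sums):
  P(X=0) = 10/47 + 6/47 = 16/47
  P(X=1) = 2/47 + 16/47 = 18/47
  P(X=2) = 8/47 + 5/47 = 13/47
H(X) = -[(16/47)·log₂(16/47) + (18/47)·log₂(18/47) + (13/47)·log₂(13/47)]
  = 0.52922 + 0.53030 + 0.51285 = 1.5724 bits

H(Y|X) = H(X,Y) - H(X) = 2.3559 - 1.5724 = 0.7835 bits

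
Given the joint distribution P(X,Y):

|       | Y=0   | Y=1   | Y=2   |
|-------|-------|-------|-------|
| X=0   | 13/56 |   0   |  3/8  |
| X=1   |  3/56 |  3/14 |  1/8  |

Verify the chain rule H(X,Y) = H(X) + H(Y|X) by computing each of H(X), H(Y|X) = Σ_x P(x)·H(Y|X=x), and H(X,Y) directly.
H(X) = 0.9666 bits, H(Y|X) = 1.1306 bits, H(X,Y) = 2.0972 bits

Marginal of X (row sums):
  P(X=0) = 13/56 + 0 + 3/8 = 17/28
  P(X=1) = 3/56 + 3/14 + 1/8 = 11/28
H(X) = -[(17/28)·log₂(17/28) + (11/28)·log₂(11/28)]
  = 0.43708 + 0.52954 = 0.9666 bits

H(Y|X) = Σ_x P(x)·H(Y|X=x):
  X=0: P(X=0) = 17/28, P(Y|X=0) = (13/34, 0, 21/34) → H(Y|X=0) = 0.95969
  X=1: P(X=1) = 11/28, P(Y|X=1) = (3/22, 6/11, 7/22) → H(Y|X=1) = 1.39462
H(Y|X) = (17/28)·0.95969 + (11/28)·1.39462 = 1.1306 bits

H(X,Y) = -Σ_{x,y} P(x,y) log₂ P(x,y). Per-cell terms -P(x,y)·log₂P(x,y):
  X=0: 0.48911, 0.00000, 0.53064
  X=1: 0.22620, 0.47623, 0.37500
  (cells with P = 0 contribute 0)
Sum of the 6 terms: H(X,Y) = 2.0972 bits

Chain rule check:
  H(X) + H(Y|X) = 0.9666 + 1.1306 = 2.0972 bits
  H(X,Y) = 2.0972 bits
✓ Chain rule verified.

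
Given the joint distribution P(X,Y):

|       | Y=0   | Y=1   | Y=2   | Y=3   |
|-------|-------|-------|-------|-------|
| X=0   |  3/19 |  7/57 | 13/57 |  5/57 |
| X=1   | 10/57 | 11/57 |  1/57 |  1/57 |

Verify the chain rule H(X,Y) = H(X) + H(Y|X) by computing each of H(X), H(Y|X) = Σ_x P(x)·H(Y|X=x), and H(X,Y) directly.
H(X) = 0.9730 bits, H(Y|X) = 1.7166 bits, H(X,Y) = 2.6896 bits

Marginal of X (row sums):
  P(X=0) = 3/19 + 7/57 + 13/57 + 5/57 = 34/57
  P(X=1) = 10/57 + 11/57 + 1/57 + 1/57 = 23/57
H(X) = -[(34/57)·log₂(34/57) + (23/57)·log₂(23/57)]
  = 0.44464 + 0.52833 = 0.9730 bits

H(Y|X) = Σ_x P(x)·H(Y|X=x):
  X=0: P(X=0) = 34/57, P(Y|X=0) = (9/34, 7/34, 13/34, 5/34) → H(Y|X=0) = 1.91405
  X=1: P(X=1) = 23/57, P(Y|X=1) = (10/23, 11/23, 1/23, 1/23) → H(Y|X=1) = 1.42473
H(Y|X) = (34/57)·1.91405 + (23/57)·1.42473 = 1.7166 bits

H(X,Y) = -Σ_{x,y} P(x,y) log₂ P(x,y). Per-cell terms -P(x,y)·log₂P(x,y):
  X=0: 0.42047, 0.37156, 0.48635, 0.30798
  X=1: 0.44052, 0.45804, 0.10233, 0.10233
Sum of the 8 terms: H(X,Y) = 2.6896 bits

Chain rule check:
  H(X) + H(Y|X) = 0.9730 + 1.7166 = 2.6896 bits
  H(X,Y) = 2.6896 bits
✓ Chain rule verified.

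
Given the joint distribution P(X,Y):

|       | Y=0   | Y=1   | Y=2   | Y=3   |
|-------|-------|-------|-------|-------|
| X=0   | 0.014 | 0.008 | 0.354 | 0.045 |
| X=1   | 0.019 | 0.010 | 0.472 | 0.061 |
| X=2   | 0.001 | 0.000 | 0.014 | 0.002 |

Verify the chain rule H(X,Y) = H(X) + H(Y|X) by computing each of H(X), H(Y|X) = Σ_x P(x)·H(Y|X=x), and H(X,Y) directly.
H(X) = 1.0926 bits, H(Y|X) = 0.8276 bits, H(X,Y) = 1.9202 bits

Marginal of X (row sums):
  P(X=0) = 0.014 + 0.008 + 0.354 + 0.045 = 0.421
  P(X=1) = 0.019 + 0.010 + 0.472 + 0.061 = 0.562
  P(X=2) = 0.001 + 0.000 + 0.014 + 0.002 = 0.017
H(X) = -[0.421·log₂(0.421) + 0.562·log₂(0.562) + 0.017·log₂(0.017)]
  = 0.52545 + 0.46722 + 0.09993 = 1.0926 bits

H(Y|X) = Σ_x P(x)·H(Y|X=x):
  X=0: P(X=0) = 0.421, P(Y|X=0) = (14/421, 8/421, 354/421, 45/421) → H(Y|X=0) = 0.82701
  X=1: P(X=1) = 0.562, P(Y|X=1) = (19/562, 5/281, 236/281, 61/562) → H(Y|X=1) = 0.82782
  X=2: P(X=2) = 0.017, P(Y|X=2) = (1/17, 0, 14/17, 2/17) → H(Y|X=2) = 0.83435
H(Y|X) = 0.421·0.82701 + 0.562·0.82782 + 0.017·0.83435 = 0.8276 bits

H(X,Y) = -Σ_{x,y} P(x,y) log₂ P(x,y). Per-cell terms -P(x,y)·log₂P(x,y):
  X=0: 0.08622, 0.05573, 0.53036, 0.20133
  X=1: 0.10864, 0.06644, 0.51124, 0.24614
  X=2: 0.00997, 0.00000, 0.08622, 0.01793
  (cells with P = 0 contribute 0)
Sum of the 12 terms: H(X,Y) = 1.9202 bits

Chain rule check:
  H(X) + H(Y|X) = 1.0926 + 0.8276 = 1.9202 bits
  H(X,Y) = 1.9202 bits
✓ Chain rule verified.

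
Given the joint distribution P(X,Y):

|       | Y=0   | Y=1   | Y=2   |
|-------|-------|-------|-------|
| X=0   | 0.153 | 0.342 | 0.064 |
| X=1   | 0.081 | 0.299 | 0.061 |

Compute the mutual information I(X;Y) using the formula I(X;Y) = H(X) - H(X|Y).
0.0083 bits

I(X;Y) = H(X) - H(X|Y)

Marginal of X (row sums):
  P(X=0) = 0.153 + 0.342 + 0.064 = 0.559
  P(X=1) = 0.081 + 0.299 + 0.061 = 0.441
H(X) = -[0.559·log₂(0.559) + 0.441·log₂(0.441)]
  = 0.46905 + 0.52089 = 0.9899 bits

Marginal of Y (column sums):
  P(Y=0) = 0.153 + 0.081 = 0.234
  P(Y=1) = 0.342 + 0.299 = 0.641
  P(Y=2) = 0.064 + 0.061 = 0.125
H(X|Y) = Σ_y P(y)·H(X|Y=y):
  Y=0: P(Y=0) = 0.234, P(X|Y=0) = (17/26, 9/26) → H(X|Y=0) = 0.93059
  Y=1: P(Y=1) = 0.641, P(X|Y=1) = (342/641, 299/641) → H(X|Y=1) = 0.99675
  Y=2: P(Y=2) = 0.125, P(X|Y=2) = (64/125, 61/125) → H(X|Y=2) = 0.99958
H(X|Y) = 0.234·0.93059 + 0.641·0.99675 + 0.125·0.99958 = 0.9816 bits

I(X;Y) = H(X) - H(X|Y) = 0.9899 - 0.9816 = 0.0083 bits

Cross-check via I(X;Y) = H(X) + H(Y) - H(X,Y): computing H(Y) from the column sums and H(X,Y) from the 6 cells in the same way gives H(Y) = 1.2766 bits and H(X,Y) = 2.2582 bits, so
I(X;Y) = 0.9899 + 1.2766 - 2.2582 = 0.0083 bits ✓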